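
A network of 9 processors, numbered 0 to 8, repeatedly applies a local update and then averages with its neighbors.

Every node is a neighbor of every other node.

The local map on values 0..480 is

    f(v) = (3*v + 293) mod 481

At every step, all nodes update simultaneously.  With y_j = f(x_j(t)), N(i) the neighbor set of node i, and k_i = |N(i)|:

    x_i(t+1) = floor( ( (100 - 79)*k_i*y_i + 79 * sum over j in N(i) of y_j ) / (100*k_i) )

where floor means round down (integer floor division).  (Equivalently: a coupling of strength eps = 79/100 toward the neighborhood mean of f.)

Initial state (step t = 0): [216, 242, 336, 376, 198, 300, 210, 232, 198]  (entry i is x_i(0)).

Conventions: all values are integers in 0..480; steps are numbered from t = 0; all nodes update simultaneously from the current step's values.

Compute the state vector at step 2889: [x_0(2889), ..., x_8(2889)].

Simulating step by step:
t=0: [216, 242, 336, 376, 198, 300, 210, 232, 198]
t=1: [330, 285, 316, 330, 324, 304, 328, 282, 324]
t=2: [277, 262, 272, 277, 275, 268, 276, 261, 275]
t=3: [147, 142, 145, 147, 146, 144, 146, 141, 146]
t=4: [247, 245, 246, 247, 247, 246, 247, 245, 247]
t=5: [70, 69, 69, 70, 70, 69, 70, 69, 70]
t=6: [20, 20, 20, 20, 20, 20, 20, 20, 20]
t=7: [353, 353, 353, 353, 353, 353, 353, 353, 353]
t=8: [390, 390, 390, 390, 390, 390, 390, 390, 390]
t=9: [20, 20, 20, 20, 20, 20, 20, 20, 20]

Answer: [20, 20, 20, 20, 20, 20, 20, 20, 20]
Key observation: The state at step 6, [20, 20, 20, 20, 20, 20, 20, 20, 20], reappears at step 9: the system is in a cycle of period 3 from step 6 on.  Therefore the state at step 2889 equals the state at step 6 + ((2889 - 6) mod 3) = 6, which is [20, 20, 20, 20, 20, 20, 20, 20, 20].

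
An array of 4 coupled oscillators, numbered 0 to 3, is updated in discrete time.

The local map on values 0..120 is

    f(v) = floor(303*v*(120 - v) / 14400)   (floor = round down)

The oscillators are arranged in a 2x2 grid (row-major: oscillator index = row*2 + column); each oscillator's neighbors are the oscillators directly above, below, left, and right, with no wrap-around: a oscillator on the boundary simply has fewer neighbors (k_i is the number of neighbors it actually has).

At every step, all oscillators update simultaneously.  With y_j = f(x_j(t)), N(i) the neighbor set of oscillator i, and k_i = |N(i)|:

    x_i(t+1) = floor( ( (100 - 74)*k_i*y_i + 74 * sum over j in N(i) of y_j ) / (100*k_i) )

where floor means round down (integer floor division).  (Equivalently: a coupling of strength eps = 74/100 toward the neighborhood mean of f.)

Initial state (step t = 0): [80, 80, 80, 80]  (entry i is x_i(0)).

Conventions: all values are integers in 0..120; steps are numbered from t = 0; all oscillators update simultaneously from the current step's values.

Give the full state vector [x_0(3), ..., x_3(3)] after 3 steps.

Simulating step by step:
t=0: [80, 80, 80, 80]
t=1: [67, 67, 67, 67]
t=2: [74, 74, 74, 74]
t=3: [71, 71, 71, 71]

Answer: [71, 71, 71, 71]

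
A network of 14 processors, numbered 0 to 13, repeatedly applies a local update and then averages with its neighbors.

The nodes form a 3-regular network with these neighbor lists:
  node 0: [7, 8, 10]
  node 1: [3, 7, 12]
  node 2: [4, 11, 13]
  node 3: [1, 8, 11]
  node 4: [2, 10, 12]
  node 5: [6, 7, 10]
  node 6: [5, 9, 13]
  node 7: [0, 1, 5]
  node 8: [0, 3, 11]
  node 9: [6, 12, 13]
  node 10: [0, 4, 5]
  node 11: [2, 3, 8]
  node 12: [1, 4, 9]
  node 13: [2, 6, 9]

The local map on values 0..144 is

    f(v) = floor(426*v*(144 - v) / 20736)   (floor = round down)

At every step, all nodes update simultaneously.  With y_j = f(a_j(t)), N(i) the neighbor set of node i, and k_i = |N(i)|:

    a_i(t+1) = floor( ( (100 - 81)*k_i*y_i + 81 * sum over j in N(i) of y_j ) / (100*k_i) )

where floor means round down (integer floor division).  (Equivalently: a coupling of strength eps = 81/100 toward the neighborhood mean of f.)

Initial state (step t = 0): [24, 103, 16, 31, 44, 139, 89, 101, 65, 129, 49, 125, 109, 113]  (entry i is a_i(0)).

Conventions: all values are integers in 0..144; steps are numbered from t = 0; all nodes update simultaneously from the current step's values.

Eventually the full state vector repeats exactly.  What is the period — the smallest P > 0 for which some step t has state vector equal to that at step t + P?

Simulating step by step:
t=0: [24, 103, 16, 31, 44, 139, 89, 101, 65, 129, 49, 125, 109, 113]
t=1: [89, 80, 64, 78, 75, 79, 52, 59, 68, 74, 62, 67, 72, 62]
t=2: [103, 104, 105, 105, 105, 102, 103, 103, 103, 103, 103, 105, 105, 103]
t=3: [86, 84, 84, 84, 84, 86, 86, 86, 84, 85, 86, 84, 84, 85]
t=4: [102, 102, 103, 103, 102, 102, 102, 102, 102, 102, 102, 103, 103, 102]
t=5: [88, 86, 87, 87, 86, 88, 88, 88, 86, 87, 88, 86, 87, 87]
t=6: [101, 101, 101, 101, 101, 101, 101, 101, 101, 101, 101, 101, 101, 101]
t=7: [89, 89, 89, 89, 89, 89, 89, 89, 89, 89, 89, 89, 89, 89]
t=8: [100, 100, 100, 100, 100, 100, 100, 100, 100, 100, 100, 100, 100, 100]
t=9: [90, 90, 90, 90, 90, 90, 90, 90, 90, 90, 90, 90, 90, 90]
t=10: [99, 99, 99, 99, 99, 99, 99, 99, 99, 99, 99, 99, 99, 99]
t=11: [91, 91, 91, 91, 91, 91, 91, 91, 91, 91, 91, 91, 91, 91]
t=12: [99, 99, 99, 99, 99, 99, 99, 99, 99, 99, 99, 99, 99, 99]

Answer: 2
Key observation: The state at step 10, [99, 99, 99, 99, 99, 99, 99, 99, 99, 99, 99, 99, 99, 99], reappears at step 12 — and no state repeats earlier — so the cycle the system enters has period 2.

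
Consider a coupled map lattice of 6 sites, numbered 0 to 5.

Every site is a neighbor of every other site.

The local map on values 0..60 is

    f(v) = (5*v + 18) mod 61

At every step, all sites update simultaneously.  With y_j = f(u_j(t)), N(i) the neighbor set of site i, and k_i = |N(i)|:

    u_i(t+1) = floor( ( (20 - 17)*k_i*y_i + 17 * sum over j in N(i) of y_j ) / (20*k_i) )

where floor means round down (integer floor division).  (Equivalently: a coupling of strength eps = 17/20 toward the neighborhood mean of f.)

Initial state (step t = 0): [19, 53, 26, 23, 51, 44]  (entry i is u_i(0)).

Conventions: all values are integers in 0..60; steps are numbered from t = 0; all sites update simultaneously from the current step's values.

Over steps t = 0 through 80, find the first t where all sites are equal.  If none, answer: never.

Simulating step by step:
t=0: [19, 53, 26, 23, 51, 44]  (not all equal)
t=1: [35, 35, 35, 35, 35, 34]  (not all equal)
t=2: [9, 9, 9, 9, 9, 9]  (all equal)

Answer: 2
Key observation: Synchronization is absorbing here: once all sites are equal they stay equal, and step 2 is the first all-equal step.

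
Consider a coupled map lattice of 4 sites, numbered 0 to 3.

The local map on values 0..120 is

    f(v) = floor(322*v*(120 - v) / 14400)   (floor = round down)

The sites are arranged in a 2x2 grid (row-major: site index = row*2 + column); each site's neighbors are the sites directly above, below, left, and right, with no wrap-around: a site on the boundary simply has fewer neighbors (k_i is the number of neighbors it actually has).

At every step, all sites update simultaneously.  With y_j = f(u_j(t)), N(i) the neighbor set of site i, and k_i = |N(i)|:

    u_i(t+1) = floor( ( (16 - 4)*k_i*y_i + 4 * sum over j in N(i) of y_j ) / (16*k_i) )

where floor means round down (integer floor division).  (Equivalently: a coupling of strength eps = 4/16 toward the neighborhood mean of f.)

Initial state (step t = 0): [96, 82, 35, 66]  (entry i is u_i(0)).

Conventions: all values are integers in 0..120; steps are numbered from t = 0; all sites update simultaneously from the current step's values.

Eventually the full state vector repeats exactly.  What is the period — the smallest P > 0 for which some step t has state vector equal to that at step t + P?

Simulating step by step:
t=0: [96, 82, 35, 66]
t=1: [55, 68, 65, 76]
t=2: [79, 78, 78, 75]
t=3: [72, 73, 73, 74]
t=4: [76, 76, 76, 76]
t=5: [74, 74, 74, 74]
t=6: [76, 76, 76, 76]

Answer: 2
Key observation: The state at step 4, [76, 76, 76, 76], reappears at step 6 — and no state repeats earlier — so the cycle the system enters has period 2.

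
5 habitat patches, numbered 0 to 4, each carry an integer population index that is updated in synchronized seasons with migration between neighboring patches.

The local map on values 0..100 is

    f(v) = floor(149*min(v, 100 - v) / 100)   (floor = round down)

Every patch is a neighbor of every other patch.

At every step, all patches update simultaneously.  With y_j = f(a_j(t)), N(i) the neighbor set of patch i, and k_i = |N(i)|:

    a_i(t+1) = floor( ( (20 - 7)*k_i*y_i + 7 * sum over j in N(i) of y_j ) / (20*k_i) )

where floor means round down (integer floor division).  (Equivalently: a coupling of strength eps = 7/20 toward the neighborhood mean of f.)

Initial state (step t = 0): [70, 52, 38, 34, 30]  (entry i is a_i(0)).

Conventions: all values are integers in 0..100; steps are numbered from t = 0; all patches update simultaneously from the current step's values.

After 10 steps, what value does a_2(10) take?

Simulating step by step:
t=0: [70, 52, 38, 34, 30]
t=1: [47, 63, 54, 51, 47]
t=2: [68, 60, 67, 70, 68]
t=3: [47, 54, 49, 46, 47]
t=4: [69, 68, 71, 68, 69]
t=5: [45, 46, 44, 46, 45]
t=6: [67, 67, 65, 67, 67]
t=7: [49, 49, 50, 49, 49]
t=8: [73, 73, 73, 73, 73]
t=9: [40, 40, 40, 40, 40]
t=10: [59, 59, 59, 59, 59]

Answer: a_2(10) = 59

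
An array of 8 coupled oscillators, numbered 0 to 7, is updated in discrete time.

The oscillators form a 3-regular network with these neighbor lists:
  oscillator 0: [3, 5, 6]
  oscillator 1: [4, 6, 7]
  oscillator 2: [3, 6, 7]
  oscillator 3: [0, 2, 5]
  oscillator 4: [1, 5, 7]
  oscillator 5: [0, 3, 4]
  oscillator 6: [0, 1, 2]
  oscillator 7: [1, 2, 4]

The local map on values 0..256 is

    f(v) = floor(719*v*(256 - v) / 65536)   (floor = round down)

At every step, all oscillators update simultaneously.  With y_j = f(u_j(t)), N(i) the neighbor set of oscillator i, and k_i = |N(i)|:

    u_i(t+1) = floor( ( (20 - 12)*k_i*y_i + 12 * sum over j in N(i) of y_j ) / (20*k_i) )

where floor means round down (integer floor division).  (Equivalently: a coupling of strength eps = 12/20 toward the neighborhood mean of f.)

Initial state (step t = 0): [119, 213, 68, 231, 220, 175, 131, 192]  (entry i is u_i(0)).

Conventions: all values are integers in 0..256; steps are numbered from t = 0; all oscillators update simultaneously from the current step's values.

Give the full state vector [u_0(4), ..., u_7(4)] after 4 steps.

Answer: [172, 172, 172, 172, 172, 172, 172, 172]

Derivation:
t=0: [119, 213, 68, 231, 220, 175, 131, 192]
t=1: [150, 119, 131, 119, 112, 127, 155, 118]
t=2: [175, 176, 177, 177, 177, 177, 174, 177]
t=3: [154, 154, 153, 153, 153, 153, 154, 153]
t=4: [172, 172, 172, 172, 172, 172, 172, 172]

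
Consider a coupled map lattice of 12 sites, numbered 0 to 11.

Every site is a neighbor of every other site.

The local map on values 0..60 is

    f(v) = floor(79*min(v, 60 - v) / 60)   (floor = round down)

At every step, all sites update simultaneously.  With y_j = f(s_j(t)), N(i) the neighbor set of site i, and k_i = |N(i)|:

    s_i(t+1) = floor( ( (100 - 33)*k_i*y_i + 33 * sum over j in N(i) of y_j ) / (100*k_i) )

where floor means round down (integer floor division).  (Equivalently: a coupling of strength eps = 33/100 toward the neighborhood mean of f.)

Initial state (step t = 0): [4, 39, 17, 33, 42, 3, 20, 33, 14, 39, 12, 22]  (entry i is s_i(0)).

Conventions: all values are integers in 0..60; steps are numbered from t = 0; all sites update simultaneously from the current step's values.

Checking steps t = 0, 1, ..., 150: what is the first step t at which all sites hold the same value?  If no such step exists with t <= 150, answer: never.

Answer: never
Key observation: The state at step 9 reappears at step 13 — the system is in a cycle of period 4 from step 9 on.  No step 0..13 is synchronized, and the cycle repeats forever, so no step up to 150 (or ever) has all sites equal.

Derivation:
t=0: [4, 39, 17, 33, 42, 3, 20, 33, 14, 39, 12, 22]  (not all equal)
t=1: [11, 25, 22, 30, 22, 9, 24, 30, 19, 25, 17, 25]  (not all equal)
t=2: [18, 30, 27, 34, 27, 17, 29, 34, 25, 30, 24, 30]  (not all equal)
t=3: [26, 36, 34, 33, 34, 26, 36, 33, 32, 36, 31, 36]  (not all equal)
t=4: [33, 31, 33, 34, 33, 33, 31, 34, 35, 31, 36, 31]  (not all equal)
t=5: [35, 37, 35, 34, 35, 35, 37, 34, 33, 37, 32, 37]  (not all equal)
t=6: [32, 30, 32, 33, 32, 32, 30, 33, 34, 30, 34, 30]  (not all equal)
t=7: [36, 38, 36, 35, 36, 36, 38, 35, 34, 38, 34, 38]  (not all equal)
t=8: [30, 28, 30, 31, 30, 30, 28, 31, 32, 28, 32, 28]  (not all equal)
t=9: [38, 36, 38, 37, 38, 38, 36, 37, 36, 36, 36, 36]  (not all equal)
t=10: [28, 30, 28, 29, 28, 28, 30, 29, 30, 30, 30, 30]  (not all equal)
t=11: [36, 38, 36, 37, 36, 36, 38, 37, 38, 38, 38, 38]  (not all equal)
t=12: [30, 28, 30, 29, 30, 30, 28, 29, 28, 28, 28, 28]  (not all equal)
t=13: [38, 36, 38, 37, 38, 38, 36, 37, 36, 36, 36, 36]  (not all equal)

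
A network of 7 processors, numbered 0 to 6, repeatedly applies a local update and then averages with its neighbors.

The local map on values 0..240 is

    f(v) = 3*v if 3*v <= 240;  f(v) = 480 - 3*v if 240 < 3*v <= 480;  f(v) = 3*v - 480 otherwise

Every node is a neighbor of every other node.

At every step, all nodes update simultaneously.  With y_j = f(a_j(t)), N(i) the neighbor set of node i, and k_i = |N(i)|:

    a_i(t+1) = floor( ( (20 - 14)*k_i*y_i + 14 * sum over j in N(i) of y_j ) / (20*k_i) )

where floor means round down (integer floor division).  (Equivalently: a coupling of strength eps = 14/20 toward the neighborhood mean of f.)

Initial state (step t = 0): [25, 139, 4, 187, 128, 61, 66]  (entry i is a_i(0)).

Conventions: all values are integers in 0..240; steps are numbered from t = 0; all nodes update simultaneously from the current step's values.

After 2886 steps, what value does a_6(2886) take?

Simulating step by step:
t=0: [25, 139, 4, 187, 128, 61, 66]
t=1: [96, 94, 84, 97, 100, 116, 118]
t=2: [180, 181, 187, 179, 178, 169, 168]
t=3: [53, 54, 57, 53, 52, 47, 47]
t=4: [156, 156, 158, 156, 155, 152, 152]
t=5: [14, 14, 13, 14, 15, 16, 16]
t=6: [43, 43, 42, 43, 43, 44, 44]
t=7: [129, 129, 128, 129, 129, 129, 129]
t=8: [93, 93, 93, 93, 93, 93, 93]
t=9: [201, 201, 201, 201, 201, 201, 201]
t=10: [123, 123, 123, 123, 123, 123, 123]
t=11: [111, 111, 111, 111, 111, 111, 111]
t=12: [147, 147, 147, 147, 147, 147, 147]
t=13: [39, 39, 39, 39, 39, 39, 39]
t=14: [117, 117, 117, 117, 117, 117, 117]
t=15: [129, 129, 129, 129, 129, 129, 129]
t=16: [93, 93, 93, 93, 93, 93, 93]

Answer: a_6(2886) = 117
Key observation: The state at step 8, [93, 93, 93, 93, 93, 93, 93], reappears at step 16: the system is in a cycle of period 8 from step 8 on.  Therefore the state at step 2886 equals the state at step 8 + ((2886 - 8) mod 8) = 14, which is [117, 117, 117, 117, 117, 117, 117].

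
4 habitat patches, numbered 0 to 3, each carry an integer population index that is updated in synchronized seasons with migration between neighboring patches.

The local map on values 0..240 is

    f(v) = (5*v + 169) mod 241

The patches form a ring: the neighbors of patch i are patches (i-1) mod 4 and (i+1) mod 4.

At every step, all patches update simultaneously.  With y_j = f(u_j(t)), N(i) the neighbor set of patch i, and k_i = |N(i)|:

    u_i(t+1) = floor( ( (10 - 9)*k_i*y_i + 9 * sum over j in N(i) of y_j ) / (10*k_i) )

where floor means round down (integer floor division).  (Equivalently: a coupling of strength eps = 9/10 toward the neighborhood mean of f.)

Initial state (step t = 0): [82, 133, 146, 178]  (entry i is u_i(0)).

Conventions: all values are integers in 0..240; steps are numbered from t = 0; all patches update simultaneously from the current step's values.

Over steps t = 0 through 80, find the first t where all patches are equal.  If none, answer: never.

Answer: 22
Key observation: Synchronization is absorbing here: once all patches are equal they stay equal, and step 22 is the first all-equal step.

Derivation:
t=0: [82, 133, 146, 178]  (not all equal)
t=1: [102, 133, 110, 132]  (not all equal)
t=2: [117, 206, 121, 205]  (not all equal)
t=3: [212, 60, 214, 59]  (not all equal)
t=4: [205, 48, 206, 48]  (not all equal)
t=5: [174, 226, 174, 226]  (not all equal)
t=6: [92, 76, 92, 76]  (not all equal)
t=7: [75, 139, 75, 139]  (not all equal)
t=8: [133, 69, 133, 69]  (not all equal)
t=9: [39, 103, 39, 103]  (not all equal)
t=10: [194, 130, 194, 130]  (not all equal)
t=11: [103, 167, 103, 167]  (not all equal)
t=12: [56, 185, 56, 185]  (not all equal)
t=13: [137, 200, 137, 200]  (not all equal)
t=14: [197, 138, 197, 138]  (not all equal)
t=15: [141, 184, 141, 184]  (not all equal)
t=16: [127, 148, 127, 148]  (not all equal)
t=17: [175, 91, 175, 91]  (not all equal)
t=18: [135, 86, 135, 86]  (not all equal)
t=19: [117, 120, 117, 120]  (not all equal)
t=20: [44, 32, 44, 32]  (not all equal)
t=21: [94, 142, 94, 142]  (not all equal)
t=22: [156, 156, 156, 156]  (all equal)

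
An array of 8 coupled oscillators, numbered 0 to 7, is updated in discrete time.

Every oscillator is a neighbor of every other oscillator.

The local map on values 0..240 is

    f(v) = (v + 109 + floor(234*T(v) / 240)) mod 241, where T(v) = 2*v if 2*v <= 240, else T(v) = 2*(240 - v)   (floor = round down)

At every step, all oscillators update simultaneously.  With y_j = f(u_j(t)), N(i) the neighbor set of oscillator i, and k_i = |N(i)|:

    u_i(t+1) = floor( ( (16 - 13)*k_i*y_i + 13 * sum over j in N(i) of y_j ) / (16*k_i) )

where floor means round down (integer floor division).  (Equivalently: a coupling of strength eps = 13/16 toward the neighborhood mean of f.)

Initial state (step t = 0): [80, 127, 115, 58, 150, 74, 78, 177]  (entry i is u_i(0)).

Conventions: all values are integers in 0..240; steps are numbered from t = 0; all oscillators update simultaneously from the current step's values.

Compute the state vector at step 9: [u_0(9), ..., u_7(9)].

Answer: [149, 149, 149, 149, 149, 149, 149, 149]

Derivation:
t=0: [80, 127, 115, 58, 150, 74, 78, 177]
t=1: [136, 144, 143, 131, 142, 134, 135, 140]
t=2: [204, 203, 204, 204, 204, 204, 204, 204]
t=3: [142, 142, 142, 142, 142, 142, 142, 142]
t=4: [201, 201, 201, 201, 201, 201, 201, 201]
t=5: [145, 145, 145, 145, 145, 145, 145, 145]
t=6: [198, 198, 198, 198, 198, 198, 198, 198]
t=7: [147, 147, 147, 147, 147, 147, 147, 147]
t=8: [196, 196, 196, 196, 196, 196, 196, 196]
t=9: [149, 149, 149, 149, 149, 149, 149, 149]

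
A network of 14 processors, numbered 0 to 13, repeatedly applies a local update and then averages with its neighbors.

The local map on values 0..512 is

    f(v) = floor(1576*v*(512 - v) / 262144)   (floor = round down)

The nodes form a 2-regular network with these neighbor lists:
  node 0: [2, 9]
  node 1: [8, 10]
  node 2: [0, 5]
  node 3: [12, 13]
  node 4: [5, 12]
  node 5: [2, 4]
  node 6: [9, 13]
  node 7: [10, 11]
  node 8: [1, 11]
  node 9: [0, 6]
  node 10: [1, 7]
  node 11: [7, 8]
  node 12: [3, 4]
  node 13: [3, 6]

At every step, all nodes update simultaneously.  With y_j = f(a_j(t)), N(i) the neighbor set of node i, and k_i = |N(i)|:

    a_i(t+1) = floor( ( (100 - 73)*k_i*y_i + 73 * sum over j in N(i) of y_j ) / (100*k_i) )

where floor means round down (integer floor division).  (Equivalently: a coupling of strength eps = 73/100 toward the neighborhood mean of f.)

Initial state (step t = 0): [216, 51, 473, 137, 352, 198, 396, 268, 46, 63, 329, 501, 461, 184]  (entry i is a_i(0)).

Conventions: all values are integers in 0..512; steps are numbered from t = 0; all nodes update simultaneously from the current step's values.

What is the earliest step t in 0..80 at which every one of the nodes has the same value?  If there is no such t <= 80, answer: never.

Simulating step by step:
t=0: [216, 51, 473, 137, 352, 198, 396, 268, 46, 63, 329, 501, 461, 184]  (not all equal)
t=1: [205, 216, 306, 266, 278, 264, 268, 249, 98, 286, 292, 199, 273, 310]  (not all equal)
t=2: [381, 333, 383, 386, 392, 386, 384, 383, 342, 386, 387, 333, 392, 388]  (not all equal)
t=3: [295, 329, 296, 287, 285, 290, 291, 316, 355, 296, 317, 332, 285, 292]  (not all equal)
t=4: [384, 355, 385, 387, 387, 386, 385, 366, 353, 384, 367, 354, 388, 386]  (not all equal)
t=5: [294, 329, 293, 290, 290, 291, 293, 325, 335, 294, 325, 330, 289, 291]  (not all equal)
t=6: [385, 360, 385, 386, 386, 386, 385, 363, 359, 385, 363, 360, 387, 386]  (not all equal)
t=7: [293, 327, 292, 291, 291, 292, 292, 326, 328, 293, 326, 327, 291, 292]  (not all equal)
t=8: [385, 363, 385, 386, 386, 386, 385, 363, 362, 385, 363, 363, 386, 386]  (not all equal)
t=9: [293, 325, 292, 292, 292, 292, 292, 325, 325, 293, 325, 325, 292, 292]  (not all equal)
t=10: [385, 365, 385, 386, 386, 386, 385, 365, 365, 385, 365, 365, 386, 386]  (not all equal)
t=11: [293, 322, 292, 292, 292, 292, 292, 322, 322, 293, 322, 322, 292, 292]  (not all equal)
t=12: [385, 367, 385, 386, 386, 386, 385, 367, 367, 385, 367, 367, 386, 386]  (not all equal)
t=13: [293, 319, 292, 292, 292, 292, 292, 319, 319, 293, 319, 319, 292, 292]  (not all equal)
t=14: [385, 370, 385, 386, 386, 386, 385, 370, 370, 385, 370, 370, 386, 386]  (not all equal)
t=15: [293, 315, 292, 292, 292, 292, 292, 315, 315, 293, 315, 315, 292, 292]  (not all equal)
t=16: [385, 373, 385, 386, 386, 386, 385, 373, 373, 385, 373, 373, 386, 386]  (not all equal)
t=17: [293, 311, 292, 292, 292, 292, 292, 311, 311, 293, 311, 311, 292, 292]  (not all equal)
t=18: [385, 375, 385, 386, 386, 386, 385, 375, 375, 385, 375, 375, 386, 386]  (not all equal)
t=19: [293, 308, 292, 292, 292, 292, 292, 308, 308, 293, 308, 308, 292, 292]  (not all equal)
t=20: [385, 377, 385, 386, 386, 386, 385, 377, 377, 385, 377, 377, 386, 386]  (not all equal)
t=21: [293, 305, 292, 292, 292, 292, 292, 305, 305, 293, 305, 305, 292, 292]  (not all equal)
t=22: [385, 379, 385, 386, 386, 386, 385, 379, 379, 385, 379, 379, 386, 386]  (not all equal)
t=23: [293, 303, 292, 292, 292, 292, 292, 303, 303, 293, 303, 303, 292, 292]  (not all equal)
t=24: [385, 380, 385, 386, 386, 386, 385, 380, 380, 385, 380, 380, 386, 386]  (not all equal)
t=25: [293, 301, 292, 292, 292, 292, 292, 301, 301, 293, 301, 301, 292, 292]  (not all equal)
t=26: [385, 381, 385, 386, 386, 386, 385, 381, 381, 385, 381, 381, 386, 386]  (not all equal)
t=27: [293, 300, 292, 292, 292, 292, 292, 300, 300, 293, 300, 300, 292, 292]  (not all equal)
t=28: [385, 382, 385, 386, 386, 386, 385, 382, 382, 385, 382, 382, 386, 386]  (not all equal)
t=29: [293, 298, 292, 292, 292, 292, 292, 298, 298, 293, 298, 298, 292, 292]  (not all equal)
t=30: [385, 383, 385, 386, 386, 386, 385, 383, 383, 385, 383, 383, 386, 386]  (not all equal)
t=31: [293, 297, 292, 292, 292, 292, 292, 297, 297, 293, 297, 297, 292, 292]  (not all equal)
t=32: [385, 383, 385, 386, 386, 386, 385, 383, 383, 385, 383, 383, 386, 386]  (not all equal)

Answer: never
Key observation: The state at step 30 reappears at step 32 — the system is in a cycle of period 2 from step 30 on.  No step 0..32 is synchronized, and the cycle repeats forever, so no step up to 80 (or ever) has all nodes equal.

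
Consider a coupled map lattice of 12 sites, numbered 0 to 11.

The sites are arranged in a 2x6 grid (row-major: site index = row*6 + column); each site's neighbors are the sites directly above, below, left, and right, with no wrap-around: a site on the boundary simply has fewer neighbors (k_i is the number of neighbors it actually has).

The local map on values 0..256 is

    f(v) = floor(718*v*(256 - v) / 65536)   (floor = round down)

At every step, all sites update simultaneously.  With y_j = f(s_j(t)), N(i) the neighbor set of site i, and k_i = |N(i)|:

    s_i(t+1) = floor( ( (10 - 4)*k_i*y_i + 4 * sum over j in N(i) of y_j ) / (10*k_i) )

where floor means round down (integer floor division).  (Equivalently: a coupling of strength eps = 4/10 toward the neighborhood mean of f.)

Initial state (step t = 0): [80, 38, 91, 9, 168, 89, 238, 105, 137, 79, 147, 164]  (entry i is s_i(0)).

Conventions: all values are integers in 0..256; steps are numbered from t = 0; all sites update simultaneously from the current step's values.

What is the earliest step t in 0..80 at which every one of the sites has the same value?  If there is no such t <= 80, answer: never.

Simulating step by step:
t=0: [80, 38, 91, 9, 168, 89, 238, 105, 137, 79, 147, 164]  (not all equal)
t=1: [119, 119, 137, 78, 144, 162, 93, 145, 172, 142, 168, 166]  (not all equal)
t=2: [175, 177, 171, 162, 169, 167, 170, 172, 165, 169, 165, 163]  (not all equal)
t=3: [155, 154, 159, 163, 162, 162, 158, 158, 162, 162, 163, 164]  (not all equal)
t=4: [170, 170, 168, 166, 166, 165, 169, 169, 166, 166, 165, 165]  (not all equal)
t=5: [160, 160, 161, 162, 163, 163, 160, 161, 162, 163, 163, 164]  (not all equal)
t=6: [168, 167, 166, 166, 166, 165, 167, 167, 166, 166, 165, 165]  (not all equal)
t=7: [161, 162, 162, 163, 163, 163, 161, 162, 162, 163, 163, 164]  (not all equal)
t=8: [166, 166, 166, 166, 166, 165, 166, 166, 166, 166, 165, 165]  (not all equal)
t=9: [163, 163, 163, 163, 163, 163, 163, 163, 163, 163, 163, 164]  (not all equal)
t=10: [166, 166, 166, 166, 166, 165, 166, 166, 166, 166, 165, 165]  (not all equal)

Answer: never
Key observation: The state at step 8 reappears at step 10 — the system is in a cycle of period 2 from step 8 on.  No step 0..10 is synchronized, and the cycle repeats forever, so no step up to 80 (or ever) has all sites equal.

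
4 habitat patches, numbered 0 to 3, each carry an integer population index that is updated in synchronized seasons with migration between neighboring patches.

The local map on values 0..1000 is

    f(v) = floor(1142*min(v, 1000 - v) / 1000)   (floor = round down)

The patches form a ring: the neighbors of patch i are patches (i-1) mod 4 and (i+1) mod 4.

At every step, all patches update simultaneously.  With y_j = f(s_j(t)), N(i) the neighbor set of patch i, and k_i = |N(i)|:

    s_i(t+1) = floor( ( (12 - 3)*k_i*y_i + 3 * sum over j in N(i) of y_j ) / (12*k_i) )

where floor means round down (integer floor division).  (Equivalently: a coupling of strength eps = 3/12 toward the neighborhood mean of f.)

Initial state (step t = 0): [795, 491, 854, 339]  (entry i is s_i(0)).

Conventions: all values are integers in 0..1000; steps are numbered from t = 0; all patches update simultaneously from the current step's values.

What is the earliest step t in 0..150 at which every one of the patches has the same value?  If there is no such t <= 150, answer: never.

Simulating step by step:
t=0: [795, 491, 854, 339]  (not all equal)
t=1: [293, 470, 242, 340]  (not all equal)
t=2: [366, 478, 322, 367]  (not all equal)
t=3: [433, 506, 395, 412]  (not all equal)
t=4: [499, 541, 467, 470]  (not all equal)
t=5: [559, 530, 532, 539]  (not all equal)
t=6: [510, 531, 533, 524]  (not all equal)
t=7: [554, 537, 534, 543]  (not all equal)
t=8: [512, 526, 530, 520]  (not all equal)
t=9: [553, 542, 538, 547]  (not all equal)
t=10: [512, 521, 525, 517]  (not all equal)
t=11: [555, 547, 543, 550]  (not all equal)
t=12: [509, 516, 519, 513]  (not all equal)
t=13: [558, 552, 550, 555]  (not all equal)
t=14: [505, 510, 512, 508]  (not all equal)
t=15: [563, 559, 557, 561]  (not all equal)
t=16: [499, 502, 504, 501]  (not all equal)
t=17: [568, 567, 566, 568]  (not all equal)
t=18: [493, 494, 494, 493]  (not all equal)
t=19: [563, 563, 563, 563]  (all equal)

Answer: 19
Key observation: Synchronization is absorbing here: once all patches are equal they stay equal, and step 19 is the first all-equal step.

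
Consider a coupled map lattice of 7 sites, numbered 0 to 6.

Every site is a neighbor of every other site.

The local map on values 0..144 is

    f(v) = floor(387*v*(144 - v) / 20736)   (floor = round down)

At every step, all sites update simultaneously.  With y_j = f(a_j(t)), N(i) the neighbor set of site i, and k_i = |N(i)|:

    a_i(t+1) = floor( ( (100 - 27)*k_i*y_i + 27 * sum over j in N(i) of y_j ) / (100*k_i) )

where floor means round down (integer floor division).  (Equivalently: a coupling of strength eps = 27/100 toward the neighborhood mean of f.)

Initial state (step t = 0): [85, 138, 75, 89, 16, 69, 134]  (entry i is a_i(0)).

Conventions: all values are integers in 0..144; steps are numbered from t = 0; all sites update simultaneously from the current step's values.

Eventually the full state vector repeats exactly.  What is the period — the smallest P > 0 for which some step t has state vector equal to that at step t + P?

Simulating step by step:
t=0: [85, 138, 75, 89, 16, 69, 134]
t=1: [84, 30, 86, 82, 46, 86, 37]
t=2: [91, 69, 90, 91, 84, 90, 76]
t=3: [90, 94, 90, 90, 93, 90, 94]
t=4: [89, 87, 89, 89, 88, 89, 87]
t=5: [91, 91, 91, 91, 91, 91, 91]
t=6: [90, 90, 90, 90, 90, 90, 90]
t=7: [90, 90, 90, 90, 90, 90, 90]

Answer: 1
Key observation: The state at step 6, [90, 90, 90, 90, 90, 90, 90], reappears at step 7 — and no state repeats earlier — so the cycle the system enters has period 1.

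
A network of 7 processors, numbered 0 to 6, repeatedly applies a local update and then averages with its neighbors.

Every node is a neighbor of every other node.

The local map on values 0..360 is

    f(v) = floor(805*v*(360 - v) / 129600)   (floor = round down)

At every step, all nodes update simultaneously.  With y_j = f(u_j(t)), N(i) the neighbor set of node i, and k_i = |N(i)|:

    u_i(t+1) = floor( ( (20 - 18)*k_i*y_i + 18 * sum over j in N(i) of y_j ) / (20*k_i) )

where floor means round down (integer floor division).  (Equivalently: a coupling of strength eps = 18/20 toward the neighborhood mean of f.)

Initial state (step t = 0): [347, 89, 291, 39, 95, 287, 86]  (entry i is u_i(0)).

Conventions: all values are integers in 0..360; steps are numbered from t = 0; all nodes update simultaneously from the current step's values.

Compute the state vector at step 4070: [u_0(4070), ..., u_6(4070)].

Answer: [199, 199, 199, 199, 199, 199, 199]
Key observation: The state at step 5, [199, 199, 199, 199, 199, 199, 199], reappears at step 6: the system is in a cycle of period 1 from step 5 on.  Therefore the state at step 4070 equals the state at step 5 + ((4070 - 5) mod 1) = 5, which is [199, 199, 199, 199, 199, 199, 199].

Derivation:
t=0: [347, 89, 291, 39, 95, 287, 86]
t=1: [120, 114, 115, 117, 113, 115, 114]
t=2: [174, 175, 175, 174, 175, 175, 175]
t=3: [201, 201, 201, 201, 201, 201, 201]
t=4: [198, 198, 198, 198, 198, 198, 198]
t=5: [199, 199, 199, 199, 199, 199, 199]
t=6: [199, 199, 199, 199, 199, 199, 199]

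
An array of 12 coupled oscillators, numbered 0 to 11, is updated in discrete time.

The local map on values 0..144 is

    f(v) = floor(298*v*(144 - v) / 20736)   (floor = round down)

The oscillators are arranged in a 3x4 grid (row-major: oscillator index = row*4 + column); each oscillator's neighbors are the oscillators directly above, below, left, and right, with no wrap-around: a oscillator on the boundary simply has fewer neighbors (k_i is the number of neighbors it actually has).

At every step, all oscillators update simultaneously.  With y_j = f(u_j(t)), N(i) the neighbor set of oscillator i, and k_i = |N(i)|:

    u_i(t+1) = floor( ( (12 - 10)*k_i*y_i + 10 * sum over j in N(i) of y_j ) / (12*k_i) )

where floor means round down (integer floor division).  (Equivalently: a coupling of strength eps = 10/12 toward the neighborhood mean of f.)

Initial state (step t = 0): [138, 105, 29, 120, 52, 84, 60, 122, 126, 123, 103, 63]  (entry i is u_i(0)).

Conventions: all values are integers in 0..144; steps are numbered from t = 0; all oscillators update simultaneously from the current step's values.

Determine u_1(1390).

Simulating step by step:
t=0: [138, 105, 29, 120, 52, 84, 60, 122, 126, 123, 103, 63]
t=1: [54, 45, 55, 42, 43, 60, 57, 58, 49, 51, 60, 53]
t=2: [64, 69, 66, 68, 67, 67, 71, 67, 65, 69, 69, 71]
t=3: [73, 73, 73, 73, 73, 74, 73, 74, 73, 73, 74, 74]
t=4: [74, 74, 74, 74, 74, 74, 74, 74, 74, 74, 74, 74]
t=5: [74, 74, 74, 74, 74, 74, 74, 74, 74, 74, 74, 74]

Answer: u_1(1390) = 74
Key observation: The state at step 4, [74, 74, 74, 74, 74, 74, 74, 74, 74, 74, 74, 74], reappears at step 5: the system is in a cycle of period 1 from step 4 on.  Therefore the state at step 1390 equals the state at step 4 + ((1390 - 4) mod 1) = 4, which is [74, 74, 74, 74, 74, 74, 74, 74, 74, 74, 74, 74].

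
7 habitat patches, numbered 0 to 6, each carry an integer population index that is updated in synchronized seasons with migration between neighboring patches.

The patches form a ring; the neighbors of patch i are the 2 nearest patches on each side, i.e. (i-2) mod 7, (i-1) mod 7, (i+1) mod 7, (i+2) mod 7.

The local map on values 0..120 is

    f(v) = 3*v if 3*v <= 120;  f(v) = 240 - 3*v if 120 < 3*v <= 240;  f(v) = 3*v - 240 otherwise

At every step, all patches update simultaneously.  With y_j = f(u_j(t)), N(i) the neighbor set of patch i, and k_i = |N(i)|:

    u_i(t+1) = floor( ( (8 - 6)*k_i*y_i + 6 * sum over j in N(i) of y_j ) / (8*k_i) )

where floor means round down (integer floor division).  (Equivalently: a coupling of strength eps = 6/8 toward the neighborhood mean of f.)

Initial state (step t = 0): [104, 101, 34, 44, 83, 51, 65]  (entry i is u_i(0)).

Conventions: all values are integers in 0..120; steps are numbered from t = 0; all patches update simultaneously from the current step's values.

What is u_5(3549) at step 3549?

Simulating step by step:
t=0: [104, 101, 34, 44, 83, 51, 65]
t=1: [73, 77, 72, 75, 66, 65, 54]
t=2: [34, 28, 22, 26, 40, 40, 41]
t=3: [98, 89, 88, 92, 101, 108, 109]
t=4: [55, 44, 39, 46, 59, 66, 64]
t=5: [77, 91, 94, 87, 73, 64, 66]
t=6: [33, 29, 26, 32, 33, 29, 31]
t=7: [89, 90, 90, 89, 91, 94, 93]
t=8: [33, 30, 29, 32, 34, 34, 34]
t=9: [96, 94, 94, 95, 98, 100, 99]
t=10: [49, 46, 45, 48, 51, 53, 52]
t=11: [93, 96, 97, 94, 90, 87, 89]
t=12: [37, 41, 42, 38, 33, 31, 32]
t=13: [106, 110, 111, 107, 102, 102, 102]
t=14: [78, 82, 82, 79, 73, 71, 72]
t=15: [13, 8, 8, 12, 16, 16, 17]
t=16: [37, 34, 33, 36, 41, 44, 42]
t=17: [107, 106, 106, 106, 109, 111, 110]
t=18: [83, 80, 80, 82, 85, 86, 86]
t=19: [9, 6, 5, 7, 11, 13, 12]
t=20: [27, 23, 22, 24, 29, 31, 30]
t=21: [79, 75, 74, 77, 81, 85, 84]
t=22: [12, 11, 10, 11, 10, 8, 9]
t=23: [30, 31, 32, 30, 28, 29, 29]
t=24: [90, 91, 90, 90, 88, 87, 88]
t=25: [27, 29, 29, 27, 25, 25, 26]
t=26: [81, 83, 82, 81, 78, 77, 79]
t=27: [5, 5, 5, 6, 5, 5, 5]
t=28: [15, 15, 15, 15, 15, 15, 15]
t=29: [45, 45, 45, 45, 45, 45, 45]
t=30: [105, 105, 105, 105, 105, 105, 105]
t=31: [75, 75, 75, 75, 75, 75, 75]
t=32: [15, 15, 15, 15, 15, 15, 15]

Answer: u_5(3549) = 45
Key observation: The state at step 28, [15, 15, 15, 15, 15, 15, 15], reappears at step 32: the system is in a cycle of period 4 from step 28 on.  Therefore the state at step 3549 equals the state at step 28 + ((3549 - 28) mod 4) = 29, which is [45, 45, 45, 45, 45, 45, 45].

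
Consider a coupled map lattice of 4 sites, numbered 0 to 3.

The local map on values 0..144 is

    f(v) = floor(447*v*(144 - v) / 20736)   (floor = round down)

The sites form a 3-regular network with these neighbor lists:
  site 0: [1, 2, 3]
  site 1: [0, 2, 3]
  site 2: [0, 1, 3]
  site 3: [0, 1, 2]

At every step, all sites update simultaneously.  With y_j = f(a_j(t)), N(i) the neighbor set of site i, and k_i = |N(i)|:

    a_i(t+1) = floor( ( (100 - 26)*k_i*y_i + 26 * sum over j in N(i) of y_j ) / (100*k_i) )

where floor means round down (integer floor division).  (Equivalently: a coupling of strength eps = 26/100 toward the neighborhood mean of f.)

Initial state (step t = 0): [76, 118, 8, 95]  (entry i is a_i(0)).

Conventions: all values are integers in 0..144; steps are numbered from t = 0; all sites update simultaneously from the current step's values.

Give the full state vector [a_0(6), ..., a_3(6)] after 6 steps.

Answer: [102, 103, 100, 102]

Derivation:
t=0: [76, 118, 8, 95]
t=1: [98, 69, 41, 91]
t=2: [98, 107, 94, 102]
t=3: [95, 88, 98, 92]
t=4: [100, 104, 98, 102]
t=5: [93, 90, 95, 92]
t=6: [102, 103, 100, 102]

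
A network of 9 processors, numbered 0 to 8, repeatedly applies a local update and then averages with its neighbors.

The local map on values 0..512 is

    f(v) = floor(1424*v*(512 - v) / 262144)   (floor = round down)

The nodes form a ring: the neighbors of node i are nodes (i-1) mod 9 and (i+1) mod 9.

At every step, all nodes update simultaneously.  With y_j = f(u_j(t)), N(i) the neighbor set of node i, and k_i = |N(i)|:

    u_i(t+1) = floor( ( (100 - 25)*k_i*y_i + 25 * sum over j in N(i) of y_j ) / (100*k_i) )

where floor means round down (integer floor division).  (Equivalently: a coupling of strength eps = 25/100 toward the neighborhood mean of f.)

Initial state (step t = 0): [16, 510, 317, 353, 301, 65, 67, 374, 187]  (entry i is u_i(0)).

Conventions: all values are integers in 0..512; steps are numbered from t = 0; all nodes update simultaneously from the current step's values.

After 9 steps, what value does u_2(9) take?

Simulating step by step:
t=0: [16, 510, 317, 353, 301, 65, 67, 374, 187]
t=1: [74, 51, 289, 312, 315, 180, 175, 271, 287]
t=2: [191, 161, 320, 339, 335, 325, 324, 349, 328]
t=3: [328, 312, 327, 320, 322, 329, 327, 313, 325]
t=4: [328, 335, 329, 332, 331, 327, 329, 335, 330]
t=5: [326, 323, 326, 324, 325, 327, 326, 323, 325]
t=6: [329, 330, 329, 329, 329, 328, 329, 330, 330]
t=7: [326, 326, 326, 327, 327, 327, 326, 326, 326]
t=8: [329, 329, 328, 328, 328, 328, 328, 329, 329]
t=9: [327, 327, 327, 327, 327, 327, 327, 327, 327]

Answer: u_2(9) = 327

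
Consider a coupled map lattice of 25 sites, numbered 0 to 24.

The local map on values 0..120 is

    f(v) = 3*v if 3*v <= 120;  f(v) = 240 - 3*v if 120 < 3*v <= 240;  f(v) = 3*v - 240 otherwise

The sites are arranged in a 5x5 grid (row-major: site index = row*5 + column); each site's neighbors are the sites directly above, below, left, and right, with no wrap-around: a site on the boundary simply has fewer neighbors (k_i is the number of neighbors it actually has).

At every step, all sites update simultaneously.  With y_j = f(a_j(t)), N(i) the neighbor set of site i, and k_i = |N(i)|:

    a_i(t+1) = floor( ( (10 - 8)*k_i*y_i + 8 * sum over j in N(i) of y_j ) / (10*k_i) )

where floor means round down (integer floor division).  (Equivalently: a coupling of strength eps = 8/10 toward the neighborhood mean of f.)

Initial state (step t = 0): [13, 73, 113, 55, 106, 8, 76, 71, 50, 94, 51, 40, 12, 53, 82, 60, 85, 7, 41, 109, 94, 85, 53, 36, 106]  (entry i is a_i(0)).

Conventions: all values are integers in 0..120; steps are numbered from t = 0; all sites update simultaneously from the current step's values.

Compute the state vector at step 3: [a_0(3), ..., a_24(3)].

Answer: [36, 52, 39, 67, 71, 38, 24, 39, 62, 78, 4, 27, 35, 81, 85, 32, 30, 46, 96, 102, 42, 43, 59, 84, 110]

Derivation:
t=0: [13, 73, 113, 55, 106, 8, 76, 71, 50, 94, 51, 40, 12, 53, 82, 60, 85, 7, 41, 109, 94, 85, 53, 36, 106]
t=1: [25, 44, 52, 86, 62, 41, 40, 52, 63, 54, 71, 54, 57, 66, 57, 50, 46, 54, 82, 71, 38, 39, 54, 95, 93]
t=2: [105, 96, 72, 54, 49, 82, 101, 81, 54, 62, 81, 79, 70, 47, 53, 82, 93, 66, 39, 35, 105, 101, 79, 41, 36]
t=3: [36, 52, 39, 67, 71, 38, 24, 39, 62, 78, 4, 27, 35, 81, 85, 32, 30, 46, 96, 102, 42, 43, 59, 84, 110]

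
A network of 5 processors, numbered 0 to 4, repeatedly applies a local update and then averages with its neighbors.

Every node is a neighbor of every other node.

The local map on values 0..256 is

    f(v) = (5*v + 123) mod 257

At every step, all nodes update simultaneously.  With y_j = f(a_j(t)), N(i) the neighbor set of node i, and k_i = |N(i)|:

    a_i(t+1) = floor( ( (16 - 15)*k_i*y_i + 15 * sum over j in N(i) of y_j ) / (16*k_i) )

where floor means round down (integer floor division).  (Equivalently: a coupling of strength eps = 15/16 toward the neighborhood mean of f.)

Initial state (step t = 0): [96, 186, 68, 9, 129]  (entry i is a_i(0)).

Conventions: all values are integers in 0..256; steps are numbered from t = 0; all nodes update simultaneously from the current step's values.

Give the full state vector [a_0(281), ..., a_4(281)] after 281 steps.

Answer: [155, 149, 149, 155, 149]
Key observation: The state at step 33, [155, 149, 149, 155, 149], reappears at step 35: the system is in a cycle of period 2 from step 33 on.  Therefore the state at step 281 equals the state at step 33 + ((281 - 33) mod 2) = 33, which is [155, 149, 149, 155, 149].

Derivation:
t=0: [96, 186, 68, 9, 129]
t=1: [158, 169, 138, 145, 130]
t=2: [83, 73, 100, 94, 107]
t=3: [133, 97, 118, 124, 112]
t=4: [163, 149, 131, 126, 136]
t=5: [98, 110, 125, 85, 121]
t=6: [156, 146, 133, 167, 136]
t=7: [82, 91, 102, 73, 99]
t=8: [122, 114, 105, 86, 107]
t=9: [129, 136, 144, 160, 142]
t=10: [90, 128, 121, 107, 123]
t=11: [198, 165, 171, 183, 170]
t=12: [145, 129, 124, 157, 124]
t=13: [203, 173, 177, 193, 177]
t=14: [182, 164, 161, 191, 161]
t=15: [125, 97, 99, 118, 99]
t=16: [132, 156, 154, 138, 154]
t=17: [98, 78, 79, 93, 79]
t=18: [85, 58, 101, 89, 101]
t=19: [104, 83, 91, 101, 91]
t=20: [70, 88, 81, 72, 81]
t=21: [84, 113, 119, 82, 119]
t=22: [142, 117, 112, 144, 112]
t=23: [145, 122, 127, 143, 127]
t=24: [186, 161, 157, 187, 157]
t=25: [109, 86, 90, 108, 90]
t=26: [81, 101, 97, 82, 97]
t=27: [76, 58, 62, 75, 62]
t=28: [190, 206, 202, 191, 202]
t=29: [93, 79, 82, 92, 82]
t=30: [30, 42, 40, 31, 40]
t=31: [54, 44, 46, 53, 46]
t=32: [104, 112, 111, 105, 111]
t=33: [155, 149, 149, 155, 149]
t=34: [105, 111, 111, 105, 111]
t=35: [155, 149, 149, 155, 149]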